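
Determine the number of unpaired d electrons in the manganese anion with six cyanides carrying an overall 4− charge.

Ligand charges: each cyanide is −1. With an overall charge of −4 the manganese centre must be in the +2 oxidation state.
Mn sits in group 7, so the d-electron count is 7 − 2 = 5.
The spin state decides the count: Cyanide is a strong-field ligand (high in the spectrochemical series) for a first-row metal, so the complex is low-spin.
An octahedral low-spin d⁵ ion is t₂g⁵e_g⁰, giving 1 unpaired electron.

1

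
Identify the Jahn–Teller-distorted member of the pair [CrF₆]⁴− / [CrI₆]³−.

[CrF₆]⁴−

[CrF₆]⁴−: Summing ligand charges against the −4 overall charge gives an oxidation state of +2 for chromium. Group 6 minus oxidation state 2 gives a d⁴ configuration. Fluoride is a weak-field ligand for a first-row metal, so the complex is high-spin. The t₂g³e_g¹ (high-spin) configuration has an unevenly filled e_g set; the Jahn–Teller theorem predicts a tetragonal distortion (typically axial elongation) to lift the degeneracy.
[CrI₆]³−: Ligand charges: each iodide is −1. With an overall charge of −3 the chromium centre must be in the +3 oxidation state. Cr sits in group 6, so the d-electron count is 6 − 3 = 3. The d³ configuration leaves the e_g set evenly filled (or empty) — no strong Jahn–Teller driving force.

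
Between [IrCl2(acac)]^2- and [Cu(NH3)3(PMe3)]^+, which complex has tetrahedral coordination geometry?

For [IrCl2(acac)]^2-: Summing ligand charges against the −2 overall charge gives an oxidation state of +1 for iridium. Iridium is a group-9 element; Ir(I) is therefore d⁸. A 5d d⁸ ion has a large crystal-field splitting; square planar leaves the high-energy d_{x²−y²} orbital empty and maximises CFSE. → square planar.
For [Cu(NH3)3(PMe3)]^+: Ligand charges: ammonia is neutral; trimethylphosphine is neutral. With an overall charge of +1 the copper centre must be in the +1 oxidation state. Cu sits in group 11, so the d-electron count is 11 − 1 = 10. A d¹⁰ ion has no crystal-field stabilisation preference between square planar and tetrahedral, so four ligands adopt the sterically favoured tetrahedral geometry. → tetrahedral.

[Cu(NH3)3(PMe3)]^+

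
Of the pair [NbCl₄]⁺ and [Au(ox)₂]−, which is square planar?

[Au(ox)₂]−

For [NbCl₄]⁺: Each chloride is −1; balancing the +1 overall charge requires Nb(V). Nb sits in group 5, so the d-electron count is 5 − 5 = 0. A d⁰ ion has no crystal-field stabilisation preference between square planar and tetrahedral, so four ligands adopt the sterically favoured tetrahedral geometry. → tetrahedral.
For [Au(ox)₂]−: Summing ligand charges against the −1 overall charge gives an oxidation state of +3 for gold. Au sits in group 11, so the d-electron count is 11 − 3 = 8. A 5d d⁸ ion has a large crystal-field splitting; square planar leaves the high-energy d_{x²−y²} orbital empty and maximises CFSE. → square planar.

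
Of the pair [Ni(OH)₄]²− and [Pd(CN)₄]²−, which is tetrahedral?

[Ni(OH)₄]²−

For [Ni(OH)₄]²−: Ligand charges: each hydroxide is −1. With an overall charge of −2 the nickel centre must be in the +2 oxidation state. Group 10 minus oxidation state 2 gives a d⁸ configuration. Hydroxide is a weak-field ligand. With weak-field ligands the CFSE gain from square planar is small, so a 3d d⁸ ion takes the sterically preferred tetrahedral geometry. → tetrahedral.
For [Pd(CN)₄]²−: Each cyanide is −1; balancing the −2 overall charge requires Pd(II). Group 10 minus oxidation state 2 gives a d⁸ configuration. A 4d d⁸ ion has a large crystal-field splitting; square planar leaves the high-energy d_{x²−y²} orbital empty and maximises CFSE. → square planar.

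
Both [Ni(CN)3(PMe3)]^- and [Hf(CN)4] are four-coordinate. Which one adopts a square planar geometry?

For [Ni(CN)3(PMe3)]^-: Each cyanide is −1; trimethylphosphine is neutral; balancing the −1 overall charge requires Ni(II). Group 10 minus oxidation state 2 gives a d⁸ configuration. Cyanide and trimethylphosphine are strong-field ligands (high in the spectrochemical series). A 3d d⁸ ion with strong-field ligands gains enough CFSE to favour square planar over tetrahedral. → square planar.
For [Hf(CN)4]: Each cyanide is −1; balancing the 0 overall charge requires Hf(IV). Hafnium is a group-4 element; Hf(IV) is therefore d⁰. A d⁰ ion has no crystal-field stabilisation preference between square planar and tetrahedral, so four ligands adopt the sterically favoured tetrahedral geometry. → tetrahedral.

[Ni(CN)3(PMe3)]^-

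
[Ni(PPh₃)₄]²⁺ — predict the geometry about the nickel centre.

square planar

Ligand charges: triphenylphosphine is neutral. With an overall charge of +2 the nickel centre must be in the +2 oxidation state.
Group 10 minus oxidation state 2 gives a d⁸ configuration.
With 4 monodentate ligands the coordination number is 4.
Triphenylphosphine is a strong-field ligand (high in the spectrochemical series).
A 3d d⁸ ion with strong-field ligands gains enough CFSE to favour square planar over tetrahedral.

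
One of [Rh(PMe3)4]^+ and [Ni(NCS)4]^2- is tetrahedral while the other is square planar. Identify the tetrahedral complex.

[Ni(NCS)4]^2-

For [Rh(PMe3)4]^+: Summing ligand charges against the +1 overall charge gives an oxidation state of +1 for rhodium. Group 9 minus oxidation state 1 gives a d⁸ configuration. A 4d d⁸ ion has a large crystal-field splitting; square planar leaves the high-energy d_{x²−y²} orbital empty and maximises CFSE. → square planar.
For [Ni(NCS)4]^2-: Summing ligand charges against the −2 overall charge gives an oxidation state of +2 for nickel. Ni sits in group 10, so the d-electron count is 10 − 2 = 8. Isothiocyanate is a weak-field ligand. With weak-field ligands the CFSE gain from square planar is small, so a 3d d⁸ ion takes the sterically preferred tetrahedral geometry. → tetrahedral.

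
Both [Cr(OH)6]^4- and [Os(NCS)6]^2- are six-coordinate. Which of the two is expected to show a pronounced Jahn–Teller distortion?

[Cr(OH)6]^4-

[Cr(OH)6]^4-: Each hydroxide is −1; balancing the −4 overall charge requires Cr(II). Group 6 minus oxidation state 2 gives a d⁴ configuration. Hydroxide is a weak-field ligand for a first-row metal, so the complex is high-spin. The t₂g³e_g¹ (high-spin) configuration has an unevenly filled e_g set; the Jahn–Teller theorem predicts a tetragonal distortion (typically axial elongation) to lift the degeneracy.
[Os(NCS)6]^2-: Ligand charges: each isothiocyanate is −1. With an overall charge of −2 the osmium centre must be in the +4 oxidation state. Group 8 minus oxidation state 4 gives a d⁴ configuration. A 5d ion has a large Δₒ and is invariably low-spin. The d⁴ configuration leaves the e_g set evenly filled (or empty) — no strong Jahn–Teller driving force.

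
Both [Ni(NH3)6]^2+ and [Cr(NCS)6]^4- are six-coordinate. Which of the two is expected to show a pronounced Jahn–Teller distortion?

[Ni(NH3)6]^2+: Ammonia is neutral; balancing the +2 overall charge requires Ni(II). Group 10 minus oxidation state 2 gives a d⁸ configuration. The d⁸ configuration leaves the e_g set evenly filled (or empty) — no strong Jahn–Teller driving force.
[Cr(NCS)6]^4-: Ligand charges: each isothiocyanate is −1. With an overall charge of −4 the chromium centre must be in the +2 oxidation state. Cr sits in group 6, so the d-electron count is 6 − 2 = 4. Isothiocyanate is a weak-field ligand for a first-row metal, so the complex is high-spin. The t₂g³e_g¹ (high-spin) configuration has an unevenly filled e_g set; the Jahn–Teller theorem predicts a tetragonal distortion (typically axial elongation) to lift the degeneracy.

[Cr(NCS)6]^4-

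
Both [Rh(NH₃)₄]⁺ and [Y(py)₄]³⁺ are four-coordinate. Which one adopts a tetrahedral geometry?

[Y(py)₄]³⁺

For [Rh(NH₃)₄]⁺: Ammonia is neutral; balancing the +1 overall charge requires Rh(I). Group 9 minus oxidation state 1 gives a d⁸ configuration. A 4d d⁸ ion has a large crystal-field splitting; square planar leaves the high-energy d_{x²−y²} orbital empty and maximises CFSE. → square planar.
For [Y(py)₄]³⁺: Pyridine is neutral; balancing the +3 overall charge requires Y(III). Group 3 minus oxidation state 3 gives a d⁰ configuration. A d⁰ ion has no crystal-field stabilisation preference between square planar and tetrahedral, so four ligands adopt the sterically favoured tetrahedral geometry. → tetrahedral.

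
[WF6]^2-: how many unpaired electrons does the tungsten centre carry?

2

Each fluoride is −1; balancing the −2 overall charge requires W(IV).
Tungsten is a group-6 element; W(IV) is therefore d².
In an octahedral field the d² configuration is t₂g²e_g⁰ (only one arrangement possible), giving 2 unpaired electrons.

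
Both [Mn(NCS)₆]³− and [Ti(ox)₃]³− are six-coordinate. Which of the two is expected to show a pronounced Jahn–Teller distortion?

[Mn(NCS)₆]³−: Summing ligand charges against the −3 overall charge gives an oxidation state of +3 for manganese. Mn sits in group 7, so the d-electron count is 7 − 3 = 4. Isothiocyanate is a weak-field ligand for a first-row metal, so the complex is high-spin. The t₂g³e_g¹ (high-spin) configuration has an unevenly filled e_g set; the Jahn–Teller theorem predicts a tetragonal distortion (typically axial elongation) to lift the degeneracy.
[Ti(ox)₃]³−: Each oxalate is −2; balancing the −3 overall charge requires Ti(III). Group 4 minus oxidation state 3 gives a d¹ configuration. The d¹ configuration leaves the e_g set evenly filled (or empty) — no strong Jahn–Teller driving force.

[Mn(NCS)₆]³−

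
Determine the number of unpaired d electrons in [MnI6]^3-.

Summing ligand charges against the −3 overall charge gives an oxidation state of +3 for manganese.
Mn sits in group 7, so the d-electron count is 7 − 3 = 4.
The spin state decides the count: Iodide is a weak-field ligand for a first-row metal, so the complex is high-spin.
An octahedral high-spin d⁴ ion is t₂g³e_g¹, giving 4 unpaired electrons.

4 unpaired electrons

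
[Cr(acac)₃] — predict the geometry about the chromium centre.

Ligand charges: each acetylacetonate is −1. With an overall charge of 0 the chromium centre must be in the +3 oxidation state.
Cr sits in group 6, so the d-electron count is 6 − 3 = 3.
Counting donor atoms: 3×acetylacetonate (bidentate) → 6 donors. Coordination number = 6.
Six donors around a single metal centre give an octahedral coordination sphere.

octahedral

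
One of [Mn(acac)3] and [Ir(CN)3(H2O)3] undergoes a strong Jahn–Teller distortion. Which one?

[Mn(acac)3]

[Mn(acac)3]: Summing ligand charges against the 0 overall charge gives an oxidation state of +3 for manganese. Mn sits in group 7, so the d-electron count is 7 − 3 = 4. Acetylacetonate is a weak-field ligand for a first-row metal, so the complex is high-spin. The t₂g³e_g¹ (high-spin) configuration has an unevenly filled e_g set; the Jahn–Teller theorem predicts a tetragonal distortion (typically axial elongation) to lift the degeneracy.
[Ir(CN)3(H2O)3]: Summing ligand charges against the 0 overall charge gives an oxidation state of +3 for iridium. Iridium is a group-9 element; Ir(III) is therefore d⁶. A 5d ion has a large Δₒ and is invariably low-spin. The d⁶ configuration leaves the e_g set evenly filled (or empty) — no strong Jahn–Teller driving force.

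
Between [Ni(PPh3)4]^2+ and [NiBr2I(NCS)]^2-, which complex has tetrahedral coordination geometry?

[NiBr2I(NCS)]^2-

For [Ni(PPh3)4]^2+: Ligand charges: triphenylphosphine is neutral. With an overall charge of +2 the nickel centre must be in the +2 oxidation state. Group 10 minus oxidation state 2 gives a d⁸ configuration. Triphenylphosphine is a strong-field ligand (high in the spectrochemical series). A 3d d⁸ ion with strong-field ligands gains enough CFSE to favour square planar over tetrahedral. → square planar.
For [NiBr2I(NCS)]^2-: Ligand charges: each bromide is −1; each iodide is −1; each isothiocyanate is −1. With an overall charge of −2 the nickel centre must be in the +2 oxidation state. Ni sits in group 10, so the d-electron count is 10 − 2 = 8. Bromide, iodide, and isothiocyanate are weak-field ligands. With weak-field ligands the CFSE gain from square planar is small, so a 3d d⁸ ion takes the sterically preferred tetrahedral geometry. → tetrahedral.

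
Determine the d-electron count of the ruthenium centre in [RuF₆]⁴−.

d⁶

Ligand charges: each fluoride is −1. With an overall charge of −4 the ruthenium centre must be in the +2 oxidation state.
Group 8 minus oxidation state 2 gives a d⁶ configuration.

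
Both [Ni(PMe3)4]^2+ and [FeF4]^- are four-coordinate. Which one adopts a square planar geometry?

For [Ni(PMe3)4]^2+: Summing ligand charges against the +2 overall charge gives an oxidation state of +2 for nickel. Group 10 minus oxidation state 2 gives a d⁸ configuration. Trimethylphosphine is a strong-field ligand (high in the spectrochemical series). A 3d d⁸ ion with strong-field ligands gains enough CFSE to favour square planar over tetrahedral. → square planar.
For [FeF4]^-: Ligand charges: each fluoride is −1. With an overall charge of −1 the iron centre must be in the +3 oxidation state. Iron is a group-8 element; Fe(III) is therefore d⁵. A high-spin d⁵ ion has zero CFSE in either geometry, so four ligands adopt the sterically favoured tetrahedral geometry. → tetrahedral.

[Ni(PMe3)4]^2+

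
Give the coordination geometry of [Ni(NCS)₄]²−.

Each isothiocyanate is −1; balancing the −2 overall charge requires Ni(II).
Nickel is a group-10 element; Ni(II) is therefore d⁸.
With 4 monodentate ligands the coordination number is 4.
Isothiocyanate is a weak-field ligand.
With weak-field ligands the CFSE gain from square planar is small, so a 3d d⁸ ion takes the sterically preferred tetrahedral geometry.

tetrahedral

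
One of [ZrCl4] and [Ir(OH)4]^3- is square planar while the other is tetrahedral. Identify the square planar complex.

[Ir(OH)4]^3-

For [ZrCl4]: Ligand charges: each chloride is −1. With an overall charge of 0 the zirconium centre must be in the +4 oxidation state. Zirconium is a group-4 element; Zr(IV) is therefore d⁰. A d⁰ ion has no crystal-field stabilisation preference between square planar and tetrahedral, so four ligands adopt the sterically favoured tetrahedral geometry. → tetrahedral.
For [Ir(OH)4]^3-: Each hydroxide is −1; balancing the −3 overall charge requires Ir(I). Group 9 minus oxidation state 1 gives a d⁸ configuration. A 5d d⁸ ion has a large crystal-field splitting; square planar leaves the high-energy d_{x²−y²} orbital empty and maximises CFSE. → square planar.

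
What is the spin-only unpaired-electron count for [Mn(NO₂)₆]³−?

2

Summing ligand charges against the −3 overall charge gives an oxidation state of +3 for manganese.
Manganese is a group-7 element; Mn(III) is therefore d⁴.
The spin state decides the count: Nitro (N-bound nitrite) is a strong-field ligand (high in the spectrochemical series) for a first-row metal, so the complex is low-spin.
An octahedral low-spin d⁴ ion is t₂g⁴e_g⁰, giving 2 unpaired electrons.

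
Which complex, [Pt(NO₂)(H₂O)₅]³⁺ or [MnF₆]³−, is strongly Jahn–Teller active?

[Pt(NO₂)(H₂O)₅]³⁺: Summing ligand charges against the +3 overall charge gives an oxidation state of +4 for platinum. Group 10 minus oxidation state 4 gives a d⁶ configuration. A 5d ion has a large Δₒ and is invariably low-spin. The d⁶ configuration leaves the e_g set evenly filled (or empty) — no strong Jahn–Teller driving force.
[MnF₆]³−: Each fluoride is −1; balancing the −3 overall charge requires Mn(III). Manganese is a group-7 element; Mn(III) is therefore d⁴. Fluoride is a weak-field ligand for a first-row metal, so the complex is high-spin. The t₂g³e_g¹ (high-spin) configuration has an unevenly filled e_g set; the Jahn–Teller theorem predicts a tetragonal distortion (typically axial elongation) to lift the degeneracy.

[MnF₆]³−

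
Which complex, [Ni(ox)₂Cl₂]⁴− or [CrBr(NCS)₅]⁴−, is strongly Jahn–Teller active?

[Ni(ox)₂Cl₂]⁴−: Summing ligand charges against the −4 overall charge gives an oxidation state of +2 for nickel. Nickel is a group-10 element; Ni(II) is therefore d⁸. The d⁸ configuration leaves the e_g set evenly filled (or empty) — no strong Jahn–Teller driving force.
[CrBr(NCS)₅]⁴−: Each bromide is −1; each isothiocyanate is −1; balancing the −4 overall charge requires Cr(II). Group 6 minus oxidation state 2 gives a d⁴ configuration. Bromide and isothiocyanate are weak-field ligands for a first-row metal, so the complex is high-spin. The t₂g³e_g¹ (high-spin) configuration has an unevenly filled e_g set; the Jahn–Teller theorem predicts a tetragonal distortion (typically axial elongation) to lift the degeneracy.

[CrBr(NCS)₅]⁴−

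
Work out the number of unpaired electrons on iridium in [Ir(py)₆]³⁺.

0

Pyridine is neutral; balancing the +3 overall charge requires Ir(III).
Ir sits in group 9, so the d-electron count is 9 − 3 = 6.
The spin state decides the count: a 5d ion has a large Δₒ and is invariably low-spin.
An octahedral low-spin d⁶ ion is t₂g⁶e_g⁰, giving 0 unpaired electrons.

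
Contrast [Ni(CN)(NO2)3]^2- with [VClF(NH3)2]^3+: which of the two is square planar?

[Ni(CN)(NO2)3]^2-

For [Ni(CN)(NO2)3]^2-: Summing ligand charges against the −2 overall charge gives an oxidation state of +2 for nickel. Group 10 minus oxidation state 2 gives a d⁸ configuration. Cyanide and nitro (N-bound nitrite) are strong-field ligands (high in the spectrochemical series). A 3d d⁸ ion with strong-field ligands gains enough CFSE to favour square planar over tetrahedral. → square planar.
For [VClF(NH3)2]^3+: Each chloride is −1; each fluoride is −1; ammonia is neutral; balancing the +3 overall charge requires V(V). Group 5 minus oxidation state 5 gives a d⁰ configuration. A d⁰ ion has no crystal-field stabilisation preference between square planar and tetrahedral, so four ligands adopt the sterically favoured tetrahedral geometry. → tetrahedral.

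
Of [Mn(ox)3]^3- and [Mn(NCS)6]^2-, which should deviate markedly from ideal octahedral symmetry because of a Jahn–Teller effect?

[Mn(ox)3]^3-: Each oxalate is −2; balancing the −3 overall charge requires Mn(III). Mn sits in group 7, so the d-electron count is 7 − 3 = 4. Oxalate is a weak-field ligand for a first-row metal, so the complex is high-spin. The t₂g³e_g¹ (high-spin) configuration has an unevenly filled e_g set; the Jahn–Teller theorem predicts a tetragonal distortion (typically axial elongation) to lift the degeneracy.
[Mn(NCS)6]^2-: Ligand charges: each isothiocyanate is −1. With an overall charge of −2 the manganese centre must be in the +4 oxidation state. Manganese is a group-7 element; Mn(IV) is therefore d³. The d³ configuration leaves the e_g set evenly filled (or empty) — no strong Jahn–Teller driving force.

[Mn(ox)3]^3-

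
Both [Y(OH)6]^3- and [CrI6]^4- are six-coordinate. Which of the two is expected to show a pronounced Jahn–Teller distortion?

[CrI6]^4-

[Y(OH)6]^3-: Summing ligand charges against the −3 overall charge gives an oxidation state of +3 for yttrium. Y sits in group 3, so the d-electron count is 3 − 3 = 0. The d⁰ configuration leaves the e_g set evenly filled (or empty) — no strong Jahn–Teller driving force.
[CrI6]^4-: Summing ligand charges against the −4 overall charge gives an oxidation state of +2 for chromium. Chromium is a group-6 element; Cr(II) is therefore d⁴. Iodide is a weak-field ligand for a first-row metal, so the complex is high-spin. The t₂g³e_g¹ (high-spin) configuration has an unevenly filled e_g set; the Jahn–Teller theorem predicts a tetragonal distortion (typically axial elongation) to lift the degeneracy.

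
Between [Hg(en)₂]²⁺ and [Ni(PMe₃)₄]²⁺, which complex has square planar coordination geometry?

For [Hg(en)₂]²⁺: Ligand charges: ethylenediamine is neutral. With an overall charge of +2 the mercury centre must be in the +2 oxidation state. Group 12 minus oxidation state 2 gives a d¹⁰ configuration. A d¹⁰ ion has no crystal-field stabilisation preference between square planar and tetrahedral, so four ligands adopt the sterically favoured tetrahedral geometry. → tetrahedral.
For [Ni(PMe₃)₄]²⁺: Trimethylphosphine is neutral; balancing the +2 overall charge requires Ni(II). Nickel is a group-10 element; Ni(II) is therefore d⁸. Trimethylphosphine is a strong-field ligand (high in the spectrochemical series). A 3d d⁸ ion with strong-field ligands gains enough CFSE to favour square planar over tetrahedral. → square planar.

[Ni(PMe₃)₄]²⁺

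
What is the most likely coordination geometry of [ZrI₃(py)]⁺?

Each iodide is −1; pyridine is neutral; balancing the +1 overall charge requires Zr(IV).
Zr sits in group 4, so the d-electron count is 4 − 4 = 0.
With 4 monodentate ligands the coordination number is 4.
A d⁰ ion has no crystal-field stabilisation preference between square planar and tetrahedral, so four ligands adopt the sterically favoured tetrahedral geometry.

tetrahedral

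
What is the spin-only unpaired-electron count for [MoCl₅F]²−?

2

Summing ligand charges against the −2 overall charge gives an oxidation state of +4 for molybdenum.
Group 6 minus oxidation state 4 gives a d² configuration.
In an octahedral field the d² configuration is t₂g²e_g⁰ (only one arrangement possible), giving 2 unpaired electrons.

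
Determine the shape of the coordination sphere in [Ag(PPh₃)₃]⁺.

Ligand charges: triphenylphosphine is neutral. With an overall charge of +1 the silver centre must be in the +1 oxidation state.
Ag sits in group 11, so the d-electron count is 11 − 1 = 10.
Coordination number: 3.
Three ligands around a d¹⁰ centre minimise repulsion in a trigonal-planar arrangement.

trigonal planar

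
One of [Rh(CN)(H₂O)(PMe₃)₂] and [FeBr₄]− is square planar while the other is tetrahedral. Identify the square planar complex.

For [Rh(CN)(H₂O)(PMe₃)₂]: Summing ligand charges against the 0 overall charge gives an oxidation state of +1 for rhodium. Group 9 minus oxidation state 1 gives a d⁸ configuration. A 4d d⁸ ion has a large crystal-field splitting; square planar leaves the high-energy d_{x²−y²} orbital empty and maximises CFSE. → square planar.
For [FeBr₄]−: Ligand charges: each bromide is −1. With an overall charge of −1 the iron centre must be in the +3 oxidation state. Iron is a group-8 element; Fe(III) is therefore d⁵. A high-spin d⁵ ion has zero CFSE in either geometry, so four ligands adopt the sterically favoured tetrahedral geometry. → tetrahedral.

[Rh(CN)(H₂O)(PMe₃)₂]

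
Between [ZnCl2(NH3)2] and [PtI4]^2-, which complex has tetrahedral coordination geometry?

[ZnCl2(NH3)2]

For [ZnCl2(NH3)2]: Each chloride is −1; ammonia is neutral; balancing the 0 overall charge requires Zn(II). Zinc is a group-12 element; Zn(II) is therefore d¹⁰. A d¹⁰ ion has no crystal-field stabilisation preference between square planar and tetrahedral, so four ligands adopt the sterically favoured tetrahedral geometry. → tetrahedral.
For [PtI4]^2-: Ligand charges: each iodide is −1. With an overall charge of −2 the platinum centre must be in the +2 oxidation state. Pt sits in group 10, so the d-electron count is 10 − 2 = 8. A 5d d⁸ ion has a large crystal-field splitting; square planar leaves the high-energy d_{x²−y²} orbital empty and maximises CFSE. → square planar.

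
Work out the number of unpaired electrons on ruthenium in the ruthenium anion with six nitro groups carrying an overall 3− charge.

1

Each nitro (N-bound nitrite) is −1; balancing the −3 overall charge requires Ru(III).
Group 8 minus oxidation state 3 gives a d⁵ configuration.
The spin state decides the count: a 4d ion has a large Δₒ and is invariably low-spin.
An octahedral low-spin d⁵ ion is t₂g⁵e_g⁰, giving 1 unpaired electron.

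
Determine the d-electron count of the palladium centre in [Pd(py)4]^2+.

d⁸

Ligand charges: pyridine is neutral. With an overall charge of +2 the palladium centre must be in the +2 oxidation state.
Palladium is a group-10 element; Pd(II) is therefore d⁸.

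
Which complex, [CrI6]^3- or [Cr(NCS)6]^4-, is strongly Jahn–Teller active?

[CrI6]^3-: Ligand charges: each iodide is −1. With an overall charge of −3 the chromium centre must be in the +3 oxidation state. Cr sits in group 6, so the d-electron count is 6 − 3 = 3. The d³ configuration leaves the e_g set evenly filled (or empty) — no strong Jahn–Teller driving force.
[Cr(NCS)6]^4-: Ligand charges: each isothiocyanate is −1. With an overall charge of −4 the chromium centre must be in the +2 oxidation state. Group 6 minus oxidation state 2 gives a d⁴ configuration. Isothiocyanate is a weak-field ligand for a first-row metal, so the complex is high-spin. The t₂g³e_g¹ (high-spin) configuration has an unevenly filled e_g set; the Jahn–Teller theorem predicts a tetragonal distortion (typically axial elongation) to lift the degeneracy.

[Cr(NCS)6]^4-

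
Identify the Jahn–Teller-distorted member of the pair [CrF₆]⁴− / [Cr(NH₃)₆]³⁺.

[CrF₆]⁴−: Summing ligand charges against the −4 overall charge gives an oxidation state of +2 for chromium. Cr sits in group 6, so the d-electron count is 6 − 2 = 4. Fluoride is a weak-field ligand for a first-row metal, so the complex is high-spin. The t₂g³e_g¹ (high-spin) configuration has an unevenly filled e_g set; the Jahn–Teller theorem predicts a tetragonal distortion (typically axial elongation) to lift the degeneracy.
[Cr(NH₃)₆]³⁺: Summing ligand charges against the +3 overall charge gives an oxidation state of +3 for chromium. Cr sits in group 6, so the d-electron count is 6 − 3 = 3. The d³ configuration leaves the e_g set evenly filled (or empty) — no strong Jahn–Teller driving force.

[CrF₆]⁴−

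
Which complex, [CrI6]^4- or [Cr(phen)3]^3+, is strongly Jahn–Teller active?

[CrI6]^4-: Summing ligand charges against the −4 overall charge gives an oxidation state of +2 for chromium. Cr sits in group 6, so the d-electron count is 6 − 2 = 4. Iodide is a weak-field ligand for a first-row metal, so the complex is high-spin. The t₂g³e_g¹ (high-spin) configuration has an unevenly filled e_g set; the Jahn–Teller theorem predicts a tetragonal distortion (typically axial elongation) to lift the degeneracy.
[Cr(phen)3]^3+: 1,10-phenanthroline is neutral; balancing the +3 overall charge requires Cr(III). Group 6 minus oxidation state 3 gives a d³ configuration. The d³ configuration leaves the e_g set evenly filled (or empty) — no strong Jahn–Teller driving force.

[CrI6]^4-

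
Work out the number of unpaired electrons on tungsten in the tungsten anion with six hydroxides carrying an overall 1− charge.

1 unpaired electron

Ligand charges: each hydroxide is −1. With an overall charge of −1 the tungsten centre must be in the +5 oxidation state.
Tungsten is a group-6 element; W(V) is therefore d¹.
In an octahedral field the d¹ configuration is t₂g¹e_g⁰ (only one arrangement possible), giving 1 unpaired electron.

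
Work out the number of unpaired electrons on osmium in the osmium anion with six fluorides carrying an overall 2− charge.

2

Ligand charges: each fluoride is −1. With an overall charge of −2 the osmium centre must be in the +4 oxidation state.
Group 8 minus oxidation state 4 gives a d⁴ configuration.
The spin state decides the count: a 5d ion has a large Δₒ and is invariably low-spin.
An octahedral low-spin d⁴ ion is t₂g⁴e_g⁰, giving 2 unpaired electrons.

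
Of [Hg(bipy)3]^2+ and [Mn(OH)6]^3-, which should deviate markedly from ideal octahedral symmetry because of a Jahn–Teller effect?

[Mn(OH)6]^3-

[Hg(bipy)3]^2+: Ligand charges: 2,2′-bipyridine is neutral. With an overall charge of +2 the mercury centre must be in the +2 oxidation state. Mercury is a group-12 element; Hg(II) is therefore d¹⁰. The d¹⁰ configuration leaves the e_g set evenly filled (or empty) — no strong Jahn–Teller driving force.
[Mn(OH)6]^3-: Summing ligand charges against the −3 overall charge gives an oxidation state of +3 for manganese. Mn sits in group 7, so the d-electron count is 7 − 3 = 4. Hydroxide is a weak-field ligand for a first-row metal, so the complex is high-spin. The t₂g³e_g¹ (high-spin) configuration has an unevenly filled e_g set; the Jahn–Teller theorem predicts a tetragonal distortion (typically axial elongation) to lift the degeneracy.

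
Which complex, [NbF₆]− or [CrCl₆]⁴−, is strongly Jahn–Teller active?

[CrCl₆]⁴−

[NbF₆]−: Summing ligand charges against the −1 overall charge gives an oxidation state of +5 for niobium. Niobium is a group-5 element; Nb(V) is therefore d⁰. The d⁰ configuration leaves the e_g set evenly filled (or empty) — no strong Jahn–Teller driving force.
[CrCl₆]⁴−: Each chloride is −1; balancing the −4 overall charge requires Cr(II). Chromium is a group-6 element; Cr(II) is therefore d⁴. Chloride is a weak-field ligand for a first-row metal, so the complex is high-spin. The t₂g³e_g¹ (high-spin) configuration has an unevenly filled e_g set; the Jahn–Teller theorem predicts a tetragonal distortion (typically axial elongation) to lift the degeneracy.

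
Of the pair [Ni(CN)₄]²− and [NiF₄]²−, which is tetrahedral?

For [Ni(CN)₄]²−: Each cyanide is −1; balancing the −2 overall charge requires Ni(II). Nickel is a group-10 element; Ni(II) is therefore d⁸. Cyanide is a strong-field ligand (high in the spectrochemical series). A 3d d⁸ ion with strong-field ligands gains enough CFSE to favour square planar over tetrahedral. → square planar.
For [NiF₄]²−: Each fluoride is −1; balancing the −2 overall charge requires Ni(II). Nickel is a group-10 element; Ni(II) is therefore d⁸. Fluoride is a weak-field ligand. With weak-field ligands the CFSE gain from square planar is small, so a 3d d⁸ ion takes the sterically preferred tetrahedral geometry. → tetrahedral.

[NiF₄]²−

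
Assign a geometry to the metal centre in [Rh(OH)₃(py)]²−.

Each hydroxide is −1; pyridine is neutral; balancing the −2 overall charge requires Rh(I).
Rh sits in group 9, so the d-electron count is 9 − 1 = 8.
With 4 monodentate ligands the coordination number is 4.
A 4d d⁸ ion has a large crystal-field splitting; square planar leaves the high-energy d_{x²−y²} orbital empty and maximises CFSE.

square planar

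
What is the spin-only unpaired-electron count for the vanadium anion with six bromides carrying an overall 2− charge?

Each bromide is −1; balancing the −2 overall charge requires V(IV).
Group 5 minus oxidation state 4 gives a d¹ configuration.
In an octahedral field the d¹ configuration is t₂g¹e_g⁰ (only one arrangement possible), giving 1 unpaired electron.

1 unpaired electron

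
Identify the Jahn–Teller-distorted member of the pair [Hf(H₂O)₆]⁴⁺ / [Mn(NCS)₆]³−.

[Hf(H₂O)₆]⁴⁺: Ligand charges: water is neutral. With an overall charge of +4 the hafnium centre must be in the +4 oxidation state. Hf sits in group 4, so the d-electron count is 4 − 4 = 0. The d⁰ configuration leaves the e_g set evenly filled (or empty) — no strong Jahn–Teller driving force.
[Mn(NCS)₆]³−: Ligand charges: each isothiocyanate is −1. With an overall charge of −3 the manganese centre must be in the +3 oxidation state. Group 7 minus oxidation state 3 gives a d⁴ configuration. Isothiocyanate is a weak-field ligand for a first-row metal, so the complex is high-spin. The t₂g³e_g¹ (high-spin) configuration has an unevenly filled e_g set; the Jahn–Teller theorem predicts a tetragonal distortion (typically axial elongation) to lift the degeneracy.

[Mn(NCS)₆]³−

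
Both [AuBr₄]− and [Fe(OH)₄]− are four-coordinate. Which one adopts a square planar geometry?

[AuBr₄]−

For [AuBr₄]−: Ligand charges: each bromide is −1. With an overall charge of −1 the gold centre must be in the +3 oxidation state. Gold is a group-11 element; Au(III) is therefore d⁸. A 5d d⁸ ion has a large crystal-field splitting; square planar leaves the high-energy d_{x²−y²} orbital empty and maximises CFSE. → square planar.
For [Fe(OH)₄]−: Summing ligand charges against the −1 overall charge gives an oxidation state of +3 for iron. Fe sits in group 8, so the d-electron count is 8 − 3 = 5. A high-spin d⁵ ion has zero CFSE in either geometry, so four ligands adopt the sterically favoured tetrahedral geometry. → tetrahedral.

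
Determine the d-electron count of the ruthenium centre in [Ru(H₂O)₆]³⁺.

Ligand charges: water is neutral. With an overall charge of +3 the ruthenium centre must be in the +3 oxidation state.
Ru sits in group 8, so the d-electron count is 8 − 3 = 5.

d⁵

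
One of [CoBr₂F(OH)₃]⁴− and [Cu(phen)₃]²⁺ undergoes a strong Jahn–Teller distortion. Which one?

[CoBr₂F(OH)₃]⁴−: Each bromide is −1; each fluoride is −1; each hydroxide is −1; balancing the −4 overall charge requires Co(II). Co sits in group 9, so the d-electron count is 9 − 2 = 7. Bromide, fluoride, and hydroxide are weak-field ligands for a first-row metal, so the complex is high-spin. The d⁷ configuration leaves the e_g set evenly filled (or empty) — no strong Jahn–Teller driving force.
[Cu(phen)₃]²⁺: 1,10-phenanthroline is neutral; balancing the +2 overall charge requires Cu(II). Cu sits in group 11, so the d-electron count is 11 − 2 = 9. The t₂g⁶e_g³ configuration has an unevenly filled e_g set; the Jahn–Teller theorem predicts a tetragonal distortion (typically axial elongation) to lift the degeneracy.

[Cu(phen)₃]²⁺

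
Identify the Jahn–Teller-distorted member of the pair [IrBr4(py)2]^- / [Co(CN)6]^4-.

[IrBr4(py)2]^-: Each bromide is −1; pyridine is neutral; balancing the −1 overall charge requires Ir(III). Group 9 minus oxidation state 3 gives a d⁶ configuration. A 5d ion has a large Δₒ and is invariably low-spin. The d⁶ configuration leaves the e_g set evenly filled (or empty) — no strong Jahn–Teller driving force.
[Co(CN)6]^4-: Each cyanide is −1; balancing the −4 overall charge requires Co(II). Co sits in group 9, so the d-electron count is 9 − 2 = 7. Cyanide is a strong-field ligand (high in the spectrochemical series) for a first-row metal, so the complex is low-spin. The t₂g⁶e_g¹ (low-spin) configuration has an unevenly filled e_g set; the Jahn–Teller theorem predicts a tetragonal distortion (typically axial elongation) to lift the degeneracy.

[Co(CN)6]^4-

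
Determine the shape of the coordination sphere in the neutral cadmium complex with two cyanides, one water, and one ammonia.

Summing ligand charges against the 0 overall charge gives an oxidation state of +2 for cadmium.
Cadmium is a group-12 element; Cd(II) is therefore d¹⁰.
With 4 monodentate ligands the coordination number is 4.
A d¹⁰ ion has no crystal-field stabilisation preference between square planar and tetrahedral, so four ligands adopt the sterically favoured tetrahedral geometry.

tetrahedral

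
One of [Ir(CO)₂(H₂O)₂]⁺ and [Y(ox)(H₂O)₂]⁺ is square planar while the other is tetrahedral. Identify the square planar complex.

[Ir(CO)₂(H₂O)₂]⁺

For [Ir(CO)₂(H₂O)₂]⁺: Ligand charges: carbonyl is neutral; water is neutral. With an overall charge of +1 the iridium centre must be in the +1 oxidation state. Iridium is a group-9 element; Ir(I) is therefore d⁸. A 5d d⁸ ion has a large crystal-field splitting; square planar leaves the high-energy d_{x²−y²} orbital empty and maximises CFSE. → square planar.
For [Y(ox)(H₂O)₂]⁺: Summing ligand charges against the +1 overall charge gives an oxidation state of +3 for yttrium. Group 3 minus oxidation state 3 gives a d⁰ configuration. A d⁰ ion has no crystal-field stabilisation preference between square planar and tetrahedral, so four ligands adopt the sterically favoured tetrahedral geometry. → tetrahedral.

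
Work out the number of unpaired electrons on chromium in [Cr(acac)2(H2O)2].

Each acetylacetonate is −1; water is neutral; balancing the 0 overall charge requires Cr(II).
Chromium is a group-6 element; Cr(II) is therefore d⁴.
Counting donor atoms: 2×acetylacetonate (bidentate) → 4 donors; 2×water (monodentate) → 2 donors. Coordination number = 6.
The spin state decides the count: Acetylacetonate is a weak-field ligand for a first-row metal, so the complex is high-spin.
An octahedral high-spin d⁴ ion is t₂g³e_g¹, giving 4 unpaired electrons.

4 unpaired electrons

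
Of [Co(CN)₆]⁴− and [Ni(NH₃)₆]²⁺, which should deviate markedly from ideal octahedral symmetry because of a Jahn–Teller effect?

[Co(CN)₆]⁴−: Ligand charges: each cyanide is −1. With an overall charge of −4 the cobalt centre must be in the +2 oxidation state. Cobalt is a group-9 element; Co(II) is therefore d⁷. Cyanide is a strong-field ligand (high in the spectrochemical series) for a first-row metal, so the complex is low-spin. The t₂g⁶e_g¹ (low-spin) configuration has an unevenly filled e_g set; the Jahn–Teller theorem predicts a tetragonal distortion (typically axial elongation) to lift the degeneracy.
[Ni(NH₃)₆]²⁺: Ligand charges: ammonia is neutral. With an overall charge of +2 the nickel centre must be in the +2 oxidation state. Ni sits in group 10, so the d-electron count is 10 − 2 = 8. The d⁸ configuration leaves the e_g set evenly filled (or empty) — no strong Jahn–Teller driving force.

[Co(CN)₆]⁴−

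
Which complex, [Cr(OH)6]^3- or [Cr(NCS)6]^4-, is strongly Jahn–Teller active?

[Cr(NCS)6]^4-

[Cr(OH)6]^3-: Summing ligand charges against the −3 overall charge gives an oxidation state of +3 for chromium. Cr sits in group 6, so the d-electron count is 6 − 3 = 3. The d³ configuration leaves the e_g set evenly filled (or empty) — no strong Jahn–Teller driving force.
[Cr(NCS)6]^4-: Summing ligand charges against the −4 overall charge gives an oxidation state of +2 for chromium. Chromium is a group-6 element; Cr(II) is therefore d⁴. Isothiocyanate is a weak-field ligand for a first-row metal, so the complex is high-spin. The t₂g³e_g¹ (high-spin) configuration has an unevenly filled e_g set; the Jahn–Teller theorem predicts a tetragonal distortion (typically axial elongation) to lift the degeneracy.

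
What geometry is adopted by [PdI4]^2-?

square planar

Each iodide is −1; balancing the −2 overall charge requires Pd(II).
Group 10 minus oxidation state 2 gives a d⁸ configuration.
With 4 monodentate ligands the coordination number is 4.
A 4d d⁸ ion has a large crystal-field splitting; square planar leaves the high-energy d_{x²−y²} orbital empty and maximises CFSE.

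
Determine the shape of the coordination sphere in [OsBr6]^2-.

Each bromide is −1; balancing the −2 overall charge requires Os(IV).
Group 8 minus oxidation state 4 gives a d⁴ configuration.
With 6 monodentate ligands the coordination number is 6.
Six donors around a single metal centre give an octahedral coordination sphere.

octahedral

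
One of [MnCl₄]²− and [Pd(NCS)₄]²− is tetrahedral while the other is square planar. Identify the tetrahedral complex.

For [MnCl₄]²−: Summing ligand charges against the −2 overall charge gives an oxidation state of +2 for manganese. Group 7 minus oxidation state 2 gives a d⁵ configuration. A high-spin d⁵ ion has zero CFSE in either geometry, so four ligands adopt the sterically favoured tetrahedral geometry. → tetrahedral.
For [Pd(NCS)₄]²−: Summing ligand charges against the −2 overall charge gives an oxidation state of +2 for palladium. Palladium is a group-10 element; Pd(II) is therefore d⁸. A 4d d⁸ ion has a large crystal-field splitting; square planar leaves the high-energy d_{x²−y²} orbital empty and maximises CFSE. → square planar.

[MnCl₄]²−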